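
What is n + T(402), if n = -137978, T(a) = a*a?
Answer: 23626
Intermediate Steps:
T(a) = a²
n + T(402) = -137978 + 402² = -137978 + 161604 = 23626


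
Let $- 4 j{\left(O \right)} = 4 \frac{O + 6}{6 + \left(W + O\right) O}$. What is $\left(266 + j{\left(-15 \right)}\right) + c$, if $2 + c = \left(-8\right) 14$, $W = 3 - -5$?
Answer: $\frac{5627}{37} \approx 152.08$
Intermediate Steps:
$W = 8$ ($W = 3 + 5 = 8$)
$c = -114$ ($c = -2 - 112 = -114$)
$j{\left(O \right)} = - \frac{6 + O}{6 + O \left(8 + O\right)}$ ($j{\left(O \right)} = - \frac{4 \frac{O + 6}{6 + \left(8 + O\right) O}}{4} = - \frac{4 \frac{6 + O}{6 + O \left(8 + O\right)}}{4} = - \frac{4 \frac{1}{6 + O \left(8 + O\right)} \left(6 + O\right)}{4} = - \frac{6 + O}{6 + O \left(8 + O\right)}$)
$\left(266 + j{\left(-15 \right)}\right) + c = \left(266 + \frac{-6 - -15}{6 + \left(-15\right)^{2} + 8 \left(-15\right)}\right) - 114 = \left(266 + \frac{-6 + 15}{6 + 225 - 120}\right) - 114 = \left(266 + \frac{1}{111} \cdot 9\right) - 114 = \left(266 + \frac{3}{37}\right) - 114 = \frac{9845}{37} - 114 = \frac{5627}{37}$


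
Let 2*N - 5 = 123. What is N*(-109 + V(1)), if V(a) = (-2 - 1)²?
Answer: -6400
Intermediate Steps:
V(a) = 9 (V(a) = (-3)² = 9)
N = 64 (N = 5/2 + (½)*123 = 5/2 + 123/2 = 64)
N*(-109 + V(1)) = 64*(-109 + 9) = 64*(-100) = -6400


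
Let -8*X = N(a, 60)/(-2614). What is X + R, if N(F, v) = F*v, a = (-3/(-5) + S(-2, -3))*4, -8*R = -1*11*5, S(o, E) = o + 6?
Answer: 72437/10456 ≈ 6.9278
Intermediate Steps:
S(o, E) = 6 + o
R = 55/8 (R = -(-1*11)*5/8 = -(-11)*5/8 = -⅛*(-55) = 55/8 ≈ 6.8750)
a = 92/5 (a = (-3/(-5) + (6 - 2))*4 = (-3*(-⅕) + 4)*4 = (⅗ + 4)*4 = (23/5)*4 = 92/5 ≈ 18.400)
X = 69/1307 (X = -(92/5)*60/(8*(-2614)) = -138*(-1)/2614 = -⅛*(-552/1307) = 69/1307 ≈ 0.052793)
X + R = 69/1307 + 55/8 = 72437/10456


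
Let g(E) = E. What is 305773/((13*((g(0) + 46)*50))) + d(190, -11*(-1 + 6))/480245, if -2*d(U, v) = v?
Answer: 2259181179/220912700 ≈ 10.227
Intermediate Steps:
d(U, v) = -v/2
305773/((13*((g(0) + 46)*50))) + d(190, -11*(-1 + 6))/480245 = 305773/((13*((0 + 46)*50))) - (-11)*(-1 + 6)/2/480245 = 305773/((13*(46*50))) - (-11)*5/2*(1/480245) = 305773/((13*2300)) - ½*(-55)*(1/480245) = 305773/29900 + (55/2)*(1/480245) = 305773*(1/29900) + 11/192098 = 23521/2300 + 11/192098 = 2259181179/220912700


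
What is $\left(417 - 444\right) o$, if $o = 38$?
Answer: $-1026$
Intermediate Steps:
$\left(417 - 444\right) o = \left(417 - 444\right) 38 = \left(-27\right) 38 = -1026$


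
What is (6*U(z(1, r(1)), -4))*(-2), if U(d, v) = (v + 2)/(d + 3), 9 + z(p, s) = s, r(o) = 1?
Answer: -24/5 ≈ -4.8000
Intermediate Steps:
z(p, s) = -9 + s
U(d, v) = (2 + v)/(3 + d)
(6*U(z(1, r(1)), -4))*(-2) = (6*((2 - 4)/(3 + (-9 + 1))))*(-2) = (6*(-2/(3 - 8)))*(-2) = (6*(-2/(-5)))*(-2) = (6*(-1/5*(-2)))*(-2) = (6*(2/5))*(-2) = (12/5)*(-2) = -24/5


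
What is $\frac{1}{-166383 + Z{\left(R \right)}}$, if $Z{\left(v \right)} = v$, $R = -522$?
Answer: $- \frac{1}{166905} \approx -5.9914 \cdot 10^{-6}$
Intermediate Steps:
$\frac{1}{-166383 + Z{\left(R \right)}} = \frac{1}{-166383 - 522} = \frac{1}{-166905} = - \frac{1}{166905}$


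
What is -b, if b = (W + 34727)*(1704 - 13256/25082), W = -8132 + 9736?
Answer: -776147727116/12541 ≈ -6.1889e+7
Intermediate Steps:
W = 1604
b = 776147727116/12541 (b = (1604 + 34727)*(1704 - 13256/25082) = 36331*(1704 - 13256*1/25082) = 36331*(1704 - 6628/12541) = 36331*(21363236/12541) = 776147727116/12541 ≈ 6.1889e+7)
-b = -1*776147727116/12541 = -776147727116/12541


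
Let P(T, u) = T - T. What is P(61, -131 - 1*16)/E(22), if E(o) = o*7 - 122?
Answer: 0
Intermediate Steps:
E(o) = -122 + 7*o (E(o) = 7*o - 122 = -122 + 7*o)
P(T, u) = 0
P(61, -131 - 1*16)/E(22) = 0/(-122 + 7*22) = 0/(-122 + 154) = 0/32 = 0*(1/32) = 0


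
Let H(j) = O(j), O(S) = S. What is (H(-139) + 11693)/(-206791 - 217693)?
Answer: -5777/212242 ≈ -0.027219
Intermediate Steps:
H(j) = j
(H(-139) + 11693)/(-206791 - 217693) = (-139 + 11693)/(-206791 - 217693) = 11554/(-424484) = 11554*(-1/424484) = -5777/212242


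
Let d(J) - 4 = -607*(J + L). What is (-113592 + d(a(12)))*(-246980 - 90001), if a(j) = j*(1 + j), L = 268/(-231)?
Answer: 5386080099308/77 ≈ 6.9949e+10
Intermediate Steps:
L = -268/231 (L = 268*(-1/231) = -268/231 ≈ -1.1602)
d(J) = 163600/231 - 607*J (d(J) = 4 - 607*(J - 268/231) = 4 - 607*(-268/231 + J) = 4 - (-162676/231 + 607*J) = 4 + (162676/231 - 607*J) = 163600/231 - 607*J)
(-113592 + d(a(12)))*(-246980 - 90001) = (-113592 + (163600/231 - 7284*(1 + 12)))*(-246980 - 90001) = (-113592 + (163600/231 - 7284*13))*(-336981) = (-113592 + (163600/231 - 607*156))*(-336981) = (-113592 + (163600/231 - 94692))*(-336981) = (-113592 - 21710252/231)*(-336981) = -47950004/231*(-336981) = 5386080099308/77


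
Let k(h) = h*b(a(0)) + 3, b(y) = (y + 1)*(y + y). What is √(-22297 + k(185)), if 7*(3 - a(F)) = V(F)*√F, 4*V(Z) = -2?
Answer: I*√17854 ≈ 133.62*I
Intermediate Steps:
V(Z) = -½ (V(Z) = (¼)*(-2) = -½)
a(F) = 3 + √F/14 (a(F) = 3 - (-1)*√F/14 = 3 + √F/14)
b(y) = 2*y*(1 + y) (b(y) = (1 + y)*(2*y) = 2*y*(1 + y))
k(h) = 3 + 24*h (k(h) = h*(2*(3 + √0/14)*(1 + (3 + √0/14))) + 3 = h*(2*(3 + (1/14)*0)*(1 + (3 + (1/14)*0))) + 3 = h*(2*(3 + 0)*(1 + (3 + 0))) + 3 = h*(2*3*(1 + 3)) + 3 = h*(2*3*4) + 3 = h*24 + 3 = 24*h + 3 = 3 + 24*h)
√(-22297 + k(185)) = √(-22297 + (3 + 24*185)) = √(-22297 + (3 + 4440)) = √(-22297 + 4443) = √(-17854) = I*√17854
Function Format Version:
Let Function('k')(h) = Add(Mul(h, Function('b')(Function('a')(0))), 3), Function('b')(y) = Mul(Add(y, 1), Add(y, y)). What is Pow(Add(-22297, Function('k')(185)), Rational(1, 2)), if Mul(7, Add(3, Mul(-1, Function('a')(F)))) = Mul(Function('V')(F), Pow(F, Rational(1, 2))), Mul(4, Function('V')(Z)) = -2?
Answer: Mul(I, Pow(17854, Rational(1, 2))) ≈ Mul(133.62, I)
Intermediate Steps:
Function('V')(Z) = Rational(-1, 2) (Function('V')(Z) = Mul(Rational(1, 4), -2) = Rational(-1, 2))
Function('a')(F) = Add(3, Mul(Rational(1, 14), Pow(F, Rational(1, 2)))) (Function('a')(F) = Add(3, Mul(Rational(-1, 7), Mul(Rational(-1, 2), Pow(F, Rational(1, 2))))) = Add(3, Mul(Rational(1, 14), Pow(F, Rational(1, 2)))))
Function('b')(y) = Mul(2, y, Add(1, y)) (Function('b')(y) = Mul(Add(1, y), Mul(2, y)) = Mul(2, y, Add(1, y)))
Function('k')(h) = Add(3, Mul(24, h)) (Function('k')(h) = Add(Mul(h, Mul(2, Add(3, Mul(Rational(1, 14), Pow(0, Rational(1, 2)))), Add(1, Add(3, Mul(Rational(1, 14), Pow(0, Rational(1, 2))))))), 3) = Add(Mul(h, Mul(2, Add(3, Mul(Rational(1, 14), 0)), Add(1, Add(3, Mul(Rational(1, 14), 0))))), 3) = Add(Mul(h, Mul(2, Add(3, 0), Add(1, Add(3, 0)))), 3) = Add(Mul(h, Mul(2, 3, Add(1, 3))), 3) = Add(Mul(h, Mul(2, 3, 4)), 3) = Add(Mul(h, 24), 3) = Add(Mul(24, h), 3) = Add(3, Mul(24, h)))
Pow(Add(-22297, Function('k')(185)), Rational(1, 2)) = Pow(Add(-22297, Add(3, Mul(24, 185))), Rational(1, 2)) = Pow(Add(-22297, Add(3, 4440)), Rational(1, 2)) = Pow(Add(-22297, 4443), Rational(1, 2)) = Pow(-17854, Rational(1, 2)) = Mul(I, Pow(17854, Rational(1, 2)))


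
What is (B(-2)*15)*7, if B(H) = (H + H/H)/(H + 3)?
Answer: -105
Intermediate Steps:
B(H) = (1 + H)/(3 + H) (B(H) = (H + 1)/(3 + H) = (1 + H)/(3 + H))
(B(-2)*15)*7 = (((1 - 2)/(3 - 2))*15)*7 = ((-1/1)*15)*7 = ((1*(-1))*15)*7 = -1*15*7 = -15*7 = -105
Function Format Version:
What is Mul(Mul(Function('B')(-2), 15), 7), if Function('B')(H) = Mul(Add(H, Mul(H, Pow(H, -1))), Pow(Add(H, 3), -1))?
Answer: -105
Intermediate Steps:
Function('B')(H) = Mul(Pow(Add(3, H), -1), Add(1, H)) (Function('B')(H) = Mul(Add(H, 1), Pow(Add(3, H), -1)) = Mul(Add(1, H), Pow(Add(3, H), -1)) = Mul(Pow(Add(3, H), -1), Add(1, H)))
Mul(Mul(Function('B')(-2), 15), 7) = Mul(Mul(Mul(Pow(Add(3, -2), -1), Add(1, -2)), 15), 7) = Mul(Mul(Mul(Pow(1, -1), -1), 15), 7) = Mul(Mul(Mul(1, -1), 15), 7) = Mul(Mul(-1, 15), 7) = Mul(-15, 7) = -105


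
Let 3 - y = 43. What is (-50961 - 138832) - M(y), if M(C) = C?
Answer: -189753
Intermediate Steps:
y = -40 (y = 3 - 1*43 = 3 - 43 = -40)
(-50961 - 138832) - M(y) = (-50961 - 138832) - 1*(-40) = -189793 + 40 = -189753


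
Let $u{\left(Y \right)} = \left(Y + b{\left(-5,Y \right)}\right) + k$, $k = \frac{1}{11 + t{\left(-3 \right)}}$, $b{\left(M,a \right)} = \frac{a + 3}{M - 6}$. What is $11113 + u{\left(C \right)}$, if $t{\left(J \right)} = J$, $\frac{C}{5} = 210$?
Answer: $\frac{1061931}{88} \approx 12067.0$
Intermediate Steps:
$C = 1050$ ($C = 5 \cdot 210 = 1050$)
$b{\left(M,a \right)} = \frac{3 + a}{-6 + M}$
$k = \frac{1}{8}$ ($k = \frac{1}{11 - 3} = \frac{1}{8} \approx 0.125$)
$u{\left(Y \right)} = - \frac{13}{88} + \frac{10 Y}{11}$ ($u{\left(Y \right)} = \left(Y + \frac{3 + Y}{-6 - 5}\right) + \frac{1}{8} = \left(Y + \frac{3 + Y}{-11}\right) + \frac{1}{8} = \left(Y - \frac{3 + Y}{11}\right) + \frac{1}{8} = \left(Y - \left(\frac{3}{11} + \frac{Y}{11}\right)\right) + \frac{1}{8} = \left(- \frac{3}{11} + \frac{10 Y}{11}\right) + \frac{1}{8} = - \frac{13}{88} + \frac{10 Y}{11}$)
$11113 + u{\left(C \right)} = 11113 + \left(- \frac{13}{88} + \frac{10}{11} \cdot 1050\right) = 11113 + \left(- \frac{13}{88} + \frac{10500}{11}\right) = 11113 + \frac{83987}{88} = \frac{1061931}{88}$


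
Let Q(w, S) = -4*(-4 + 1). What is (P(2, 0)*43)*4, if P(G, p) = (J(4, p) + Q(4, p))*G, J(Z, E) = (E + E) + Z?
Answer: 5504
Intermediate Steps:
Q(w, S) = 12 (Q(w, S) = -4*(-3) = 12)
J(Z, E) = Z + 2*E (J(Z, E) = 2*E + Z = Z + 2*E)
P(G, p) = G*(16 + 2*p) (P(G, p) = ((4 + 2*p) + 12)*G = (16 + 2*p)*G = G*(16 + 2*p))
(P(2, 0)*43)*4 = ((2*2*(8 + 0))*43)*4 = ((2*2*8)*43)*4 = (32*43)*4 = 1376*4 = 5504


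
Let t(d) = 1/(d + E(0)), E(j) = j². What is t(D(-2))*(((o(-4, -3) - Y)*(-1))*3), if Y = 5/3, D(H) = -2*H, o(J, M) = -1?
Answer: 2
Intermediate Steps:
Y = 5/3 (Y = 5*(⅓) = 5/3 ≈ 1.6667)
t(d) = 1/d (t(d) = 1/(d + 0²) = 1/(d + 0) = 1/d)
t(D(-2))*(((o(-4, -3) - Y)*(-1))*3) = (((-1 - 1*5/3)*(-1))*3)/((-2*(-2))) = (((-1 - 5/3)*(-1))*3)/4 = (-8/3*(-1)*3)/4 = ((8/3)*3)/4 = (¼)*8 = 2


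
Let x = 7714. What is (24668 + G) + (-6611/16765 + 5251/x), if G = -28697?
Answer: -74430605047/18475030 ≈ -4028.7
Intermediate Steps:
(24668 + G) + (-6611/16765 + 5251/x) = (24668 - 28697) + (-6611/16765 + 5251/7714) = -4029 + (-6611*1/16765 + 5251*(1/7714)) = -4029 + (-6611/16765 + 5251/7714) = -4029 + 5290823/18475030 = -74430605047/18475030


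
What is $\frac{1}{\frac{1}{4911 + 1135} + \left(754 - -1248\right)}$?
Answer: $\frac{6046}{12104093} \approx 0.0004995$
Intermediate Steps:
$\frac{1}{\frac{1}{4911 + 1135} + \left(754 - -1248\right)} = \frac{1}{\frac{1}{6046} + \left(754 + 1248\right)} = \frac{1}{\frac{1}{6046} + 2002} = \frac{1}{\frac{12104093}{6046}} = \frac{6046}{12104093}$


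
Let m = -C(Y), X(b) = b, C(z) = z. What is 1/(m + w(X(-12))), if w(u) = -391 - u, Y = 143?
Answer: -1/522 ≈ -0.0019157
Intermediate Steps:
m = -143 (m = -1*143 = -143)
1/(m + w(X(-12))) = 1/(-143 + (-391 - 1*(-12))) = 1/(-143 + (-391 + 12)) = 1/(-143 - 379) = 1/(-522) = -1/522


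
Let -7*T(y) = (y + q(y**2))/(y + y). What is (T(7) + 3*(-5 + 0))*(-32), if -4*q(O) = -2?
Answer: 23640/49 ≈ 482.45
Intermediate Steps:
q(O) = 1/2 (q(O) = -1/4*(-2) = 1/2)
T(y) = -(1/2 + y)/(14*y) (T(y) = -(y + 1/2)/(7*(y + y)) = -(1/2 + y)/(7*(2*y)) = -(1/2 + y)*1/(2*y)/7 = -(1/2 + y)/(14*y))
(T(7) + 3*(-5 + 0))*(-32) = ((1/28)*(-1 - 2*7)/7 + 3*(-5 + 0))*(-32) = ((1/28)*(1/7)*(-1 - 14) + 3*(-5))*(-32) = ((1/28)*(1/7)*(-15) - 15)*(-32) = (-15/196 - 15)*(-32) = -2955/196*(-32) = 23640/49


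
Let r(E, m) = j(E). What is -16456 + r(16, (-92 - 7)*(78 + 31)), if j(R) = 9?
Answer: -16447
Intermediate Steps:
r(E, m) = 9
-16456 + r(16, (-92 - 7)*(78 + 31)) = -16456 + 9 = -16447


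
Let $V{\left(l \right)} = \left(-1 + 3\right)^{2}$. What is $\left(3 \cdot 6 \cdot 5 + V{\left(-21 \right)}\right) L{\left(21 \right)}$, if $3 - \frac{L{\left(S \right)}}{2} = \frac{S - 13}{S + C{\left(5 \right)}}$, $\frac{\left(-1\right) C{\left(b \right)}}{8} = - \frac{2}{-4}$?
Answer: $\frac{8084}{17} \approx 475.53$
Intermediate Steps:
$C{\left(b \right)} = -4$ ($C{\left(b \right)} = - 8 \left(- \frac{2}{-4}\right) = - 8 \left(\left(-2\right) \left(- \frac{1}{4}\right)\right) = \left(-8\right) \frac{1}{2} = -4$)
$L{\left(S \right)} = 6 - \frac{2 \left(-13 + S\right)}{-4 + S}$ ($L{\left(S \right)} = 6 - 2 \frac{S - 13}{S - 4} = 6 - 2 \frac{-13 + S}{-4 + S} = 6 - \frac{2 \left(-13 + S\right)}{-4 + S}$)
$V{\left(l \right)} = 4$ ($V{\left(l \right)} = 2^{2} = 4$)
$\left(3 \cdot 6 \cdot 5 + V{\left(-21 \right)}\right) L{\left(21 \right)} = \left(3 \cdot 6 \cdot 5 + 4\right) \frac{2 \left(1 + 2 \cdot 21\right)}{-4 + 21} = \left(18 \cdot 5 + 4\right) \frac{2 \left(1 + 42\right)}{17} = \left(90 + 4\right) 2 \cdot \frac{1}{17} \cdot 43 = 94 \cdot \frac{86}{17} = \frac{8084}{17}$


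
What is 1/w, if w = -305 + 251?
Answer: -1/54 ≈ -0.018519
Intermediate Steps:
w = -54
1/w = 1/(-54) = -1/54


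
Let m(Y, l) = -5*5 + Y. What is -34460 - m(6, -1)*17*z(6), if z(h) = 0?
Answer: -34460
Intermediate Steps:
m(Y, l) = -25 + Y
-34460 - m(6, -1)*17*z(6) = -34460 - (-25 + 6)*17*0 = -34460 - (-19*17)*0 = -34460 - (-323)*0 = -34460 - 1*0 = -34460 + 0 = -34460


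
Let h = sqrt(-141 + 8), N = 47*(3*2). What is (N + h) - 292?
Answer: -10 + I*sqrt(133) ≈ -10.0 + 11.533*I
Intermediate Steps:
N = 282 (N = 47*6 = 282)
h = I*sqrt(133) (h = sqrt(-133) = I*sqrt(133) ≈ 11.533*I)
(N + h) - 292 = (282 + I*sqrt(133)) - 292 = -10 + I*sqrt(133)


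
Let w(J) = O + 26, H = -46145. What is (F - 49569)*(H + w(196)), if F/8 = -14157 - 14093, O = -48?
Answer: 12722194023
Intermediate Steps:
F = -226000 (F = 8*(-14157 - 14093) = 8*(-28250) = -226000)
w(J) = -22 (w(J) = -48 + 26 = -22)
(F - 49569)*(H + w(196)) = (-226000 - 49569)*(-46145 - 22) = -275569*(-46167) = 12722194023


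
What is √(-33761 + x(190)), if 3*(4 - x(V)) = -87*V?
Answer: I*√28247 ≈ 168.07*I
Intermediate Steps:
x(V) = 4 + 29*V (x(V) = 4 - (-29)*V = 4 + 29*V)
√(-33761 + x(190)) = √(-33761 + (4 + 29*190)) = √(-33761 + (4 + 5510)) = √(-33761 + 5514) = √(-28247) = I*√28247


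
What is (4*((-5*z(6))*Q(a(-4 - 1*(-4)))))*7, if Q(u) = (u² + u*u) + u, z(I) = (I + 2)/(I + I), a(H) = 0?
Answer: 0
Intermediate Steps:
z(I) = (2 + I)/(2*I) (z(I) = (2 + I)/((2*I)) = (2 + I)*(1/(2*I)) = (2 + I)/(2*I))
Q(u) = u + 2*u² (Q(u) = (u² + u²) + u = 2*u² + u = u + 2*u²)
(4*((-5*z(6))*Q(a(-4 - 1*(-4)))))*7 = (4*((-5*(2 + 6)/(2*6))*(0*(1 + 2*0))))*7 = (4*((-5*8/(2*6))*(0*(1 + 0))))*7 = (4*((-5*⅔)*(0*1)))*7 = (4*(-10/3*0))*7 = (4*0)*7 = 0*7 = 0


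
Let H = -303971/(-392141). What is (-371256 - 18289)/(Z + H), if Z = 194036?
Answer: -11750505065/5853059619 ≈ -2.0076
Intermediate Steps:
H = 303971/392141 (H = -303971*(-1/392141) = 303971/392141 ≈ 0.77516)
(-371256 - 18289)/(Z + H) = (-371256 - 18289)/(194036 + 303971/392141) = -389545/76089775047/392141 = -389545*392141/76089775047 = -11750505065/5853059619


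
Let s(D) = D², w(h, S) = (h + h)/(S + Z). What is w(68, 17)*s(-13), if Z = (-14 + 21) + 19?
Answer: 22984/43 ≈ 534.51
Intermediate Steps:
Z = 26 (Z = 7 + 19 = 26)
w(h, S) = 2*h/(26 + S) (w(h, S) = (h + h)/(S + 26) = (2*h)/(26 + S) = 2*h/(26 + S))
w(68, 17)*s(-13) = (2*68/(26 + 17))*(-13)² = (2*68/43)*169 = (2*68*(1/43))*169 = (136/43)*169 = 22984/43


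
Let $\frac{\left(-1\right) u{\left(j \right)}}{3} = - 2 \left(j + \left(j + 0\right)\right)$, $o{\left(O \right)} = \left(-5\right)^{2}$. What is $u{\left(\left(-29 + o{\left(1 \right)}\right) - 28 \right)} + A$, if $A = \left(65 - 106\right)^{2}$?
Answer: $1297$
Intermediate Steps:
$o{\left(O \right)} = 25$
$A = 1681$ ($A = \left(-41\right)^{2} = 1681$)
$u{\left(j \right)} = 12 j$ ($u{\left(j \right)} = - 3 \left(- 2 \left(j + \left(j + 0\right)\right)\right) = - 3 \left(- 2 \left(j + j\right)\right) = - 3 \left(- 2 \cdot 2 j\right) = - 3 \left(- 4 j\right) = 12 j$)
$u{\left(\left(-29 + o{\left(1 \right)}\right) - 28 \right)} + A = 12 \left(\left(-29 + 25\right) - 28\right) + 1681 = 12 \left(-4 - 28\right) + 1681 = 12 \left(-32\right) + 1681 = -384 + 1681 = 1297$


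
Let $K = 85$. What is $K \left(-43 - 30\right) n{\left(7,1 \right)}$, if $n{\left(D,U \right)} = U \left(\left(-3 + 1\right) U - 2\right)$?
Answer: $24820$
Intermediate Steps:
$n{\left(D,U \right)} = U \left(-2 - 2 U\right)$ ($n{\left(D,U \right)} = U \left(- 2 U - 2\right) = U \left(-2 - 2 U\right)$)
$K \left(-43 - 30\right) n{\left(7,1 \right)} = 85 \left(-43 - 30\right) \left(\left(-2\right) 1 \left(1 + 1\right)\right) = 85 \left(-73\right) \left(\left(-2\right) 1 \cdot 2\right) = \left(-6205\right) \left(-4\right) = 24820$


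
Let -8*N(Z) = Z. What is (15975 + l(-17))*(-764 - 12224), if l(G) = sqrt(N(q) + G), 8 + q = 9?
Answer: -207483300 - 3247*I*sqrt(274) ≈ -2.0748e+8 - 53747.0*I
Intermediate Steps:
q = 1 (q = -8 + 9 = 1)
N(Z) = -Z/8
l(G) = sqrt(-1/8 + G) (l(G) = sqrt(-1/8*1 + G) = sqrt(-1/8 + G))
(15975 + l(-17))*(-764 - 12224) = (15975 + sqrt(-2 + 16*(-17))/4)*(-764 - 12224) = (15975 + sqrt(-2 - 272)/4)*(-12988) = (15975 + sqrt(-274)/4)*(-12988) = (15975 + (I*sqrt(274))/4)*(-12988) = (15975 + I*sqrt(274)/4)*(-12988) = -207483300 - 3247*I*sqrt(274)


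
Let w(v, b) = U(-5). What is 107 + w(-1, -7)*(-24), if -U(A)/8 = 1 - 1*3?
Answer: -277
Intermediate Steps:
U(A) = 16 (U(A) = -8*(1 - 1*3) = -8*(1 - 3) = -8*(-2) = 16)
w(v, b) = 16
107 + w(-1, -7)*(-24) = 107 + 16*(-24) = 107 - 384 = -277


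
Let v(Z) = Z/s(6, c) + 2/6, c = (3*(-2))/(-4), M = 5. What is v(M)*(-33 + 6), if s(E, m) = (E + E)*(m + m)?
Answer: -51/4 ≈ -12.750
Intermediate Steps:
c = 3/2 (c = -6*(-1/4) = 3/2 ≈ 1.5000)
s(E, m) = 4*E*m (s(E, m) = (2*E)*(2*m) = 4*E*m)
v(Z) = 1/3 + Z/36 (v(Z) = Z/((4*6*(3/2))) + 2/6 = Z/36 + 2*(1/6) = Z*(1/36) + 1/3 = Z/36 + 1/3 = 1/3 + Z/36)
v(M)*(-33 + 6) = (1/3 + (1/36)*5)*(-33 + 6) = (1/3 + 5/36)*(-27) = (17/36)*(-27) = -51/4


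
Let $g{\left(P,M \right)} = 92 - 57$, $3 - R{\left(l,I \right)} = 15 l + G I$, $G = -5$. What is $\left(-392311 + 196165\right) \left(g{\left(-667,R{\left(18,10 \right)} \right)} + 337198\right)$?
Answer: $-66146904018$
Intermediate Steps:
$R{\left(l,I \right)} = 3 - 15 l + 5 I$ ($R{\left(l,I \right)} = 3 - \left(15 l - 5 I\right) = 3 - \left(- 5 I + 15 l\right) = 3 + \left(- 15 l + 5 I\right) = 3 - 15 l + 5 I$)
$g{\left(P,M \right)} = 35$
$\left(-392311 + 196165\right) \left(g{\left(-667,R{\left(18,10 \right)} \right)} + 337198\right) = \left(-392311 + 196165\right) \left(35 + 337198\right) = \left(-196146\right) 337233 = -66146904018$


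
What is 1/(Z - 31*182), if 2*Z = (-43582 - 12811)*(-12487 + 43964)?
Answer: -2/1775093745 ≈ -1.1267e-9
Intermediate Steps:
Z = -1775082461/2 (Z = ((-43582 - 12811)*(-12487 + 43964))/2 = (-56393*31477)/2 = (1/2)*(-1775082461) = -1775082461/2 ≈ -8.8754e+8)
1/(Z - 31*182) = 1/(-1775082461/2 - 31*182) = 1/(-1775082461/2 - 5642) = 1/(-1775093745/2) = -2/1775093745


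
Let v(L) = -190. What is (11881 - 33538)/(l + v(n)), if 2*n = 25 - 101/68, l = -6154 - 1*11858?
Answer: 21657/18202 ≈ 1.1898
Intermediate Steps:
l = -18012 (l = -6154 - 11858 = -18012)
n = 1599/136 (n = (25 - 101/68)/2 = (½)*(1599/68) = 1599/136 ≈ 11.757)
(11881 - 33538)/(l + v(n)) = (11881 - 33538)/(-18012 - 190) = -21657/(-18202) = -21657*(-1/18202) = 21657/18202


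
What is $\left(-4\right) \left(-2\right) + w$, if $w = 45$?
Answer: $53$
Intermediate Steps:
$\left(-4\right) \left(-2\right) + w = \left(-4\right) \left(-2\right) + 45 = 8 + 45 = 53$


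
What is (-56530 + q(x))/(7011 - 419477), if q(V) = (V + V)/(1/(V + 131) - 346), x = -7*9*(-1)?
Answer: 271034831/1977568237 ≈ 0.13705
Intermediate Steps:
x = 63 (x = -63*(-1) = 63)
q(V) = 2*V/(-346 + 1/(131 + V)) (q(V) = (2*V)/(1/(131 + V) - 346) = (2*V)/(-346 + 1/(131 + V)) = 2*V/(-346 + 1/(131 + V)))
(-56530 + q(x))/(7011 - 419477) = (-56530 - 2*63*(131 + 63)/(45325 + 346*63))/(7011 - 419477) = (-56530 - 2*63*194/(45325 + 21798))/(-412466) = (-56530 - 2*63*194/67123)*(-1/412466) = (-56530 - 2*63*1/67123*194)*(-1/412466) = (-56530 - 3492/9589)*(-1/412466) = -542069662/9589*(-1/412466) = 271034831/1977568237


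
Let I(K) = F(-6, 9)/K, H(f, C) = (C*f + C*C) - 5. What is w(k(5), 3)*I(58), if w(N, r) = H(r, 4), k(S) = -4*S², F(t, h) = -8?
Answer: -92/29 ≈ -3.1724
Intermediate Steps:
H(f, C) = -5 + C² + C*f (H(f, C) = (C*f + C²) - 5 = (C² + C*f) - 5 = -5 + C² + C*f)
w(N, r) = 11 + 4*r (w(N, r) = -5 + 4² + 4*r = -5 + 16 + 4*r = 11 + 4*r)
I(K) = -8/K
w(k(5), 3)*I(58) = (11 + 4*3)*(-8/58) = (11 + 12)*(-8*1/58) = 23*(-4/29) = -92/29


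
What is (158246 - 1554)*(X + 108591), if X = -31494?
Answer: 12080483124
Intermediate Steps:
(158246 - 1554)*(X + 108591) = (158246 - 1554)*(-31494 + 108591) = 156692*77097 = 12080483124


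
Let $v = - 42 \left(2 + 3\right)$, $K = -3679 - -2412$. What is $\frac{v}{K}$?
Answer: $\frac{30}{181} \approx 0.16575$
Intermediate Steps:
$K = -1267$ ($K = -3679 + 2412 = -1267$)
$v = -210$ ($v = \left(-42\right) 5 = -210$)
$\frac{v}{K} = - \frac{210}{-1267} = \left(-210\right) \left(- \frac{1}{1267}\right) = \frac{30}{181}$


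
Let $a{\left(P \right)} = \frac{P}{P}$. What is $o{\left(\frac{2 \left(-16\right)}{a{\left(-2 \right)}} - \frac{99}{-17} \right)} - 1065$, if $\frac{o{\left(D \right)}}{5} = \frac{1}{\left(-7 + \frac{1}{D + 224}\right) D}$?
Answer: $- \frac{2229665169}{2093636} \approx -1065.0$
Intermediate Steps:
$a{\left(P \right)} = 1$
$o{\left(D \right)} = \frac{5}{D \left(-7 + \frac{1}{224 + D}\right)}$ ($o{\left(D \right)} = 5 \frac{1}{\left(-7 + \frac{1}{D + 224}\right) D} = 5 \frac{1}{\left(-7 + \frac{1}{224 + D}\right) D} = 5 \frac{1}{D \left(-7 + \frac{1}{224 + D}\right)} = \frac{5}{D \left(-7 + \frac{1}{224 + D}\right)}$)
$o{\left(\frac{2 \left(-16\right)}{a{\left(-2 \right)}} - \frac{99}{-17} \right)} - 1065 = \frac{5 \left(-224 - \left(\frac{2 \left(-16\right)}{1} - \frac{99}{-17}\right)\right)}{\left(\frac{2 \left(-16\right)}{1} - \frac{99}{-17}\right) \left(1567 + 7 \left(\frac{2 \left(-16\right)}{1} - \frac{99}{-17}\right)\right)} - 1065 = \frac{5 \left(-224 - \left(\left(-32\right) 1 - - \frac{99}{17}\right)\right)}{\left(\left(-32\right) 1 - - \frac{99}{17}\right) \left(1567 + 7 \left(\left(-32\right) 1 - - \frac{99}{17}\right)\right)} - 1065 = \frac{5 \left(-224 - \left(-32 + \frac{99}{17}\right)\right)}{\left(-32 + \frac{99}{17}\right) \left(1567 + 7 \left(-32 + \frac{99}{17}\right)\right)} - 1065 = \frac{5 \left(-224 - - \frac{445}{17}\right)}{\left(- \frac{445}{17}\right) \left(1567 + 7 \left(- \frac{445}{17}\right)\right)} - 1065 = 5 \left(- \frac{17}{445}\right) \frac{1}{1567 - \frac{3115}{17}} \left(-224 + \frac{445}{17}\right) - 1065 = 5 \left(- \frac{17}{445}\right) \frac{1}{\frac{23524}{17}} \left(- \frac{3363}{17}\right) - 1065 = 5 \left(- \frac{17}{445}\right) \frac{17}{23524} \left(- \frac{3363}{17}\right) - 1065 = \frac{57171}{2093636} - 1065 = - \frac{2229665169}{2093636}$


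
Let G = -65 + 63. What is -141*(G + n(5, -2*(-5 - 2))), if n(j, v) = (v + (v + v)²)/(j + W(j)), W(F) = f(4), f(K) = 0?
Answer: -111108/5 ≈ -22222.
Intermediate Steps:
W(F) = 0
G = -2
n(j, v) = (v + 4*v²)/j (n(j, v) = (v + (v + v)²)/(j + 0) = (v + (2*v)²)/j = (v + 4*v²)/j)
-141*(G + n(5, -2*(-5 - 2))) = -141*(-2 - 2*(-5 - 2)*(1 + 4*(-2*(-5 - 2)))/5) = -141*(-2 - 2*(-7)*(⅕)*(1 + 4*(-2*(-7)))) = -141*(-2 + 14*(⅕)*(1 + 4*14)) = -141*(-2 + 14*(⅕)*(1 + 56)) = -141*(-2 + 14*(⅕)*57) = -141*(-2 + 798/5) = -141*788/5 = -111108/5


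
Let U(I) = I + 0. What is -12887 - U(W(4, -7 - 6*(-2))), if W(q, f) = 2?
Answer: -12889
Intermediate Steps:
U(I) = I
-12887 - U(W(4, -7 - 6*(-2))) = -12887 - 1*2 = -12887 - 2 = -12889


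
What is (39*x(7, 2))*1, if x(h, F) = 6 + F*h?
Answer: 780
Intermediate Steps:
(39*x(7, 2))*1 = (39*(6 + 2*7))*1 = (39*(6 + 14))*1 = (39*20)*1 = 780*1 = 780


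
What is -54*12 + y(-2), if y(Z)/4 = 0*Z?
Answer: -648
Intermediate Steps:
y(Z) = 0 (y(Z) = 4*(0*Z) = 4*0 = 0)
-54*12 + y(-2) = -54*12 + 0 = -648 + 0 = -648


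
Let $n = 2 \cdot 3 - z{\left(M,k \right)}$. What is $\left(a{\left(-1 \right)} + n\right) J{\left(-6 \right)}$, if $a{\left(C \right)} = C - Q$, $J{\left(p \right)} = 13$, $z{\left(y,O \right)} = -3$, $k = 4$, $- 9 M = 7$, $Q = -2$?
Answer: $130$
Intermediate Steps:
$M = - \frac{7}{9}$ ($M = \left(- \frac{1}{9}\right) 7 = - \frac{7}{9} \approx -0.77778$)
$a{\left(C \right)} = 2 + C$ ($a{\left(C \right)} = C - -2 = C + 2 = 2 + C$)
$n = 9$ ($n = 2 \cdot 3 - -3 = 6 + 3 = 9$)
$\left(a{\left(-1 \right)} + n\right) J{\left(-6 \right)} = \left(\left(2 - 1\right) + 9\right) 13 = \left(1 + 9\right) 13 = 10 \cdot 13 = 130$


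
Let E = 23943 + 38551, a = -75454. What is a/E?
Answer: -37727/31247 ≈ -1.2074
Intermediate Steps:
E = 62494
a/E = -75454/62494 = -75454*1/62494 = -37727/31247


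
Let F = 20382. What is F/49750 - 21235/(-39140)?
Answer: 185419273/194721500 ≈ 0.95223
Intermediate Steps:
F/49750 - 21235/(-39140) = 20382/49750 - 21235/(-39140) = 20382*(1/49750) - 21235*(-1/39140) = 10191/24875 + 4247/7828 = 185419273/194721500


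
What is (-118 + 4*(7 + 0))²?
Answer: 8100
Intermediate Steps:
(-118 + 4*(7 + 0))² = (-118 + 4*7)² = (-118 + 28)² = (-90)² = 8100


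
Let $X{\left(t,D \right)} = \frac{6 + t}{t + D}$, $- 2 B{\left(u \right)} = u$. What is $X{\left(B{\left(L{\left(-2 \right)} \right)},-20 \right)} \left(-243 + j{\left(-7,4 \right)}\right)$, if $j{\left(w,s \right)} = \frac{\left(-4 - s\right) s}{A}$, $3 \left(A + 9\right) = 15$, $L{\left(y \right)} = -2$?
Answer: $\frac{1645}{19} \approx 86.579$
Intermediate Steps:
$B{\left(u \right)} = - \frac{u}{2}$
$X{\left(t,D \right)} = \frac{6 + t}{D + t}$
$A = -4$ ($A = -9 + \frac{1}{3} \cdot 15 = -9 + 5 = -4$)
$j{\left(w,s \right)} = - \frac{s \left(-4 - s\right)}{4}$ ($j{\left(w,s \right)} = \frac{\left(-4 - s\right) s}{-4} = s \left(-4 - s\right) \left(- \frac{1}{4}\right) = - \frac{s \left(-4 - s\right)}{4}$)
$X{\left(B{\left(L{\left(-2 \right)} \right)},-20 \right)} \left(-243 + j{\left(-7,4 \right)}\right) = \frac{6 - -1}{-20 - -1} \left(-243 + \frac{1}{4} \cdot 4 \left(4 + 4\right)\right) = \frac{6 + 1}{-20 + 1} \left(-243 + \frac{1}{4} \cdot 4 \cdot 8\right) = \frac{1}{-19} \cdot 7 \left(-243 + 8\right) = \left(- \frac{1}{19}\right) 7 \left(-235\right) = \left(- \frac{7}{19}\right) \left(-235\right) = \frac{1645}{19}$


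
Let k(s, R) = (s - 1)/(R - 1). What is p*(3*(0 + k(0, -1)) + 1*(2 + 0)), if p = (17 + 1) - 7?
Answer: 77/2 ≈ 38.500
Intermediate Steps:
k(s, R) = (-1 + s)/(-1 + R)
p = 11 (p = 18 - 7 = 11)
p*(3*(0 + k(0, -1)) + 1*(2 + 0)) = 11*(3*(0 + (-1 + 0)/(-1 - 1)) + 1*(2 + 0)) = 11*(3*(0 - 1/(-2)) + 1*2) = 11*(3*(0 - 1/2*(-1)) + 2) = 11*(3*(0 + 1/2) + 2) = 11*(3*(1/2) + 2) = 11*(3/2 + 2) = 11*(7/2) = 77/2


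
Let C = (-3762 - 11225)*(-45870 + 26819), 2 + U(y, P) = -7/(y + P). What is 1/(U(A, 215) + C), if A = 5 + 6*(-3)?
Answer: 202/57674501663 ≈ 3.5024e-9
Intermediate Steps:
A = -13 (A = 5 - 18 = -13)
U(y, P) = -2 - 7/(P + y) (U(y, P) = -2 - 7/(y + P) = -2 - 7/(P + y))
C = 285517337 (C = -14987*(-19051) = 285517337)
1/(U(A, 215) + C) = 1/((-7 - 2*215 - 2*(-13))/(215 - 13) + 285517337) = 1/((-7 - 430 + 26)/202 + 285517337) = 1/((1/202)*(-411) + 285517337) = 1/(-411/202 + 285517337) = 1/(57674501663/202) = 202/57674501663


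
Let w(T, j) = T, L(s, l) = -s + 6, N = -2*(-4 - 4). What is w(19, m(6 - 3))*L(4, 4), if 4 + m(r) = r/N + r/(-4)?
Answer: 38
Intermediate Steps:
N = 16 (N = -2*(-8) = 16)
m(r) = -4 - 3*r/16 (m(r) = -4 + (r/16 + r/(-4)) = -4 + (r*(1/16) + r*(-¼)) = -4 + (r/16 - r/4) = -4 - 3*r/16)
L(s, l) = 6 - s
w(19, m(6 - 3))*L(4, 4) = 19*(6 - 1*4) = 19*(6 - 4) = 19*2 = 38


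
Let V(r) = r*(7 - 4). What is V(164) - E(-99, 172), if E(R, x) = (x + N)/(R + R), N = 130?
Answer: 48859/99 ≈ 493.53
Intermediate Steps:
V(r) = 3*r (V(r) = r*3 = 3*r)
E(R, x) = (130 + x)/(2*R) (E(R, x) = (x + 130)/(R + R) = (130 + x)/((2*R)) = (130 + x)*(1/(2*R)) = (130 + x)/(2*R))
V(164) - E(-99, 172) = 3*164 - (130 + 172)/(2*(-99)) = 492 - (-1)*302/(2*99) = 492 - 1*(-151/99) = 492 + 151/99 = 48859/99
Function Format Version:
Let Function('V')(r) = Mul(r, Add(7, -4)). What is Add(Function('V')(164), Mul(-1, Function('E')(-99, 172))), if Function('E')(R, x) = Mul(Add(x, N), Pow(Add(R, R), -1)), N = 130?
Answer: Rational(48859, 99) ≈ 493.53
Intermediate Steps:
Function('V')(r) = Mul(3, r) (Function('V')(r) = Mul(r, 3) = Mul(3, r))
Function('E')(R, x) = Mul(Rational(1, 2), Pow(R, -1), Add(130, x)) (Function('E')(R, x) = Mul(Add(x, 130), Pow(Add(R, R), -1)) = Mul(Add(130, x), Pow(Mul(2, R), -1)) = Mul(Add(130, x), Mul(Rational(1, 2), Pow(R, -1))) = Mul(Rational(1, 2), Pow(R, -1), Add(130, x)))
Add(Function('V')(164), Mul(-1, Function('E')(-99, 172))) = Add(Mul(3, 164), Mul(-1, Mul(Rational(1, 2), Pow(-99, -1), Add(130, 172)))) = Add(492, Mul(-1, Mul(Rational(1, 2), Rational(-1, 99), 302))) = Add(492, Mul(-1, Rational(-151, 99))) = Add(492, Rational(151, 99)) = Rational(48859, 99)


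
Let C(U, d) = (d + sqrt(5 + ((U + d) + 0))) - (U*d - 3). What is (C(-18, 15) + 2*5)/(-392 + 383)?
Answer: -298/9 - sqrt(2)/9 ≈ -33.268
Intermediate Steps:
C(U, d) = 3 + d + sqrt(5 + U + d) - U*d (C(U, d) = (d + sqrt(5 + (U + d))) - (-3 + U*d) = (d + sqrt(5 + U + d)) + (3 - U*d) = 3 + d + sqrt(5 + U + d) - U*d)
(C(-18, 15) + 2*5)/(-392 + 383) = ((3 + 15 + sqrt(5 - 18 + 15) - 1*(-18)*15) + 2*5)/(-392 + 383) = ((3 + 15 + sqrt(2) + 270) + 10)/(-9) = ((288 + sqrt(2)) + 10)*(-1/9) = (298 + sqrt(2))*(-1/9) = -298/9 - sqrt(2)/9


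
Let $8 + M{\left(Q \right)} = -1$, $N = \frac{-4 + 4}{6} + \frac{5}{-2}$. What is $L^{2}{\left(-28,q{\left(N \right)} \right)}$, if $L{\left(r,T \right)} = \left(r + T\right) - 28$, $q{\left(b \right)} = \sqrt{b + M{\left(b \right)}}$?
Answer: $\frac{\left(112 - i \sqrt{46}\right)^{2}}{4} \approx 3124.5 - 379.81 i$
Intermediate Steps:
$N = - \frac{5}{2}$ ($N = 0 \cdot \frac{1}{6} + 5 \left(- \frac{1}{2}\right) = 0 - \frac{5}{2} = - \frac{5}{2} \approx -2.5$)
$M{\left(Q \right)} = -9$ ($M{\left(Q \right)} = -8 - 1 = -9$)
$q{\left(b \right)} = \sqrt{-9 + b}$ ($q{\left(b \right)} = \sqrt{b - 9} = \sqrt{-9 + b}$)
$L{\left(r,T \right)} = -28 + T + r$ ($L{\left(r,T \right)} = \left(T + r\right) - 28 = -28 + T + r$)
$L^{2}{\left(-28,q{\left(N \right)} \right)} = \left(-28 + \sqrt{-9 - \frac{5}{2}} - 28\right)^{2} = \left(-28 + \sqrt{- \frac{23}{2}} - 28\right)^{2} = \left(-28 + \frac{i \sqrt{46}}{2} - 28\right)^{2} = \left(-56 + \frac{i \sqrt{46}}{2}\right)^{2}$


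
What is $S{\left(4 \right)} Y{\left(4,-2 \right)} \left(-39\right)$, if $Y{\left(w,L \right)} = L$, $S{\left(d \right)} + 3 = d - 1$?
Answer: $0$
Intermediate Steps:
$S{\left(d \right)} = -4 + d$ ($S{\left(d \right)} = -3 + \left(d - 1\right) = -3 + \left(-1 + d\right) = -4 + d$)
$S{\left(4 \right)} Y{\left(4,-2 \right)} \left(-39\right) = \left(-4 + 4\right) \left(-2\right) \left(-39\right) = 0 \left(-2\right) \left(-39\right) = 0 \left(-39\right) = 0$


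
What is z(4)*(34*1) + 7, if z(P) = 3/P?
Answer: 65/2 ≈ 32.500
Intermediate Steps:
z(4)*(34*1) + 7 = (3/4)*(34*1) + 7 = (3*(¼))*34 + 7 = (¾)*34 + 7 = 51/2 + 7 = 65/2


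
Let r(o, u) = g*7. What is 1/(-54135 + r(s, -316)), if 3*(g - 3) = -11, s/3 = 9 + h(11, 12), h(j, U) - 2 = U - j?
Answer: -3/162419 ≈ -1.8471e-5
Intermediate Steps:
h(j, U) = 2 + U - j (h(j, U) = 2 + (U - j) = 2 + U - j)
s = 36 (s = 3*(9 + (2 + 12 - 1*11)) = 3*(9 + (2 + 12 - 11)) = 3*(9 + 3) = 3*12 = 36)
g = -⅔ (g = 3 + (⅓)*(-11) = 3 - 11/3 = -⅔ ≈ -0.66667)
r(o, u) = -14/3 (r(o, u) = -⅔*7 = -14/3)
1/(-54135 + r(s, -316)) = 1/(-54135 - 14/3) = 1/(-162419/3) = -3/162419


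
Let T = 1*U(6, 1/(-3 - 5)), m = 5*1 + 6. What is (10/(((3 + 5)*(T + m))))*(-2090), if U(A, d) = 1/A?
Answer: -15675/67 ≈ -233.96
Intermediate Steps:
m = 11 (m = 5 + 6 = 11)
T = 1/6 ≈ 0.16667
(10/(((3 + 5)*(T + m))))*(-2090) = (10/(((3 + 5)*(1/6 + 11))))*(-2090) = (10/((8*(67/6))))*(-2090) = (10/(268/3))*(-2090) = (10*(3/268))*(-2090) = (15/134)*(-2090) = -15675/67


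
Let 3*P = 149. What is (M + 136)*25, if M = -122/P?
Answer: 497450/149 ≈ 3338.6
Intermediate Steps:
P = 149/3 (P = (1/3)*149 = 149/3 ≈ 49.667)
M = -366/149 (M = -122/149/3 = -122*3/149 = -366/149 ≈ -2.4564)
(M + 136)*25 = (-366/149 + 136)*25 = (19898/149)*25 = 497450/149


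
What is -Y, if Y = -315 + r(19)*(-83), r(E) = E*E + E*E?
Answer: 60241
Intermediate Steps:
r(E) = 2*E² (r(E) = E² + E² = 2*E²)
Y = -60241 (Y = -315 + (2*19²)*(-83) = -315 + (2*361)*(-83) = -315 + 722*(-83) = -315 - 59926 = -60241)
-Y = -1*(-60241) = 60241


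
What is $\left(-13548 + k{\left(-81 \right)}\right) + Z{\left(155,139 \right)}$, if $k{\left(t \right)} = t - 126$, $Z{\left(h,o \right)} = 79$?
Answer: $-13676$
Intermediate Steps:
$k{\left(t \right)} = -126 + t$
$\left(-13548 + k{\left(-81 \right)}\right) + Z{\left(155,139 \right)} = \left(-13548 - 207\right) + 79 = -13755 + 79 = -13676$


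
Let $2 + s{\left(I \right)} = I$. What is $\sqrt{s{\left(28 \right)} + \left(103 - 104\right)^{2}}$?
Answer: $3 \sqrt{3} \approx 5.1962$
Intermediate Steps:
$s{\left(I \right)} = -2 + I$
$\sqrt{s{\left(28 \right)} + \left(103 - 104\right)^{2}} = \sqrt{\left(-2 + 28\right) + \left(103 - 104\right)^{2}} = \sqrt{26 + \left(103 - 104\right)^{2}} = \sqrt{26 + \left(-1\right)^{2}} = \sqrt{26 + 1} = \sqrt{27} = 3 \sqrt{3}$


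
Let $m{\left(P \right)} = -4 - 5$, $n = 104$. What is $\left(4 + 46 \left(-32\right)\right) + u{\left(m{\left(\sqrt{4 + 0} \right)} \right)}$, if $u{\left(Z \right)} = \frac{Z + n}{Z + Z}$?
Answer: $- \frac{26519}{18} \approx -1473.3$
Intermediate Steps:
$m{\left(P \right)} = -9$
$u{\left(Z \right)} = \frac{104 + Z}{2 Z}$ ($u{\left(Z \right)} = \frac{Z + 104}{Z + Z} = \frac{104 + Z}{2 Z}$)
$\left(4 + 46 \left(-32\right)\right) + u{\left(m{\left(\sqrt{4 + 0} \right)} \right)} = \left(4 + 46 \left(-32\right)\right) + \frac{104 - 9}{2 \left(-9\right)} = \left(4 - 1472\right) + \frac{1}{2} \left(- \frac{1}{9}\right) 95 = -1468 - \frac{95}{18} = - \frac{26519}{18}$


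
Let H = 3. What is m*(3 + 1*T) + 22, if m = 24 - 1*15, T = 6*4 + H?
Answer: 292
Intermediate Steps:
T = 27 (T = 6*4 + 3 = 24 + 3 = 27)
m = 9 (m = 24 - 15 = 9)
m*(3 + 1*T) + 22 = 9*(3 + 1*27) + 22 = 9*(3 + 27) + 22 = 9*30 + 22 = 270 + 22 = 292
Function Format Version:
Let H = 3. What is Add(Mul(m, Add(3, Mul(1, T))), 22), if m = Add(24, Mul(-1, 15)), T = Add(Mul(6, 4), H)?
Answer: 292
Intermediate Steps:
T = 27 (T = Add(Mul(6, 4), 3) = Add(24, 3) = 27)
m = 9 (m = Add(24, -15) = 9)
Add(Mul(m, Add(3, Mul(1, T))), 22) = Add(Mul(9, Add(3, Mul(1, 27))), 22) = Add(Mul(9, Add(3, 27)), 22) = Add(Mul(9, 30), 22) = Add(270, 22) = 292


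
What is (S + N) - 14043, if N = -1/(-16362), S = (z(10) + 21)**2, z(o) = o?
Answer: -214047683/16362 ≈ -13082.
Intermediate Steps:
S = 961 (S = (10 + 21)**2 = 31**2 = 961)
N = 1/16362 (N = -1*(-1/16362) = 1/16362 ≈ 6.1117e-5)
(S + N) - 14043 = (961 + 1/16362) - 14043 = 15723883/16362 - 14043 = -214047683/16362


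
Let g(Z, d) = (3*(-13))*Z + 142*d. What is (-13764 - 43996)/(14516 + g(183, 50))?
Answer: -57760/14479 ≈ -3.9892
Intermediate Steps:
g(Z, d) = -39*Z + 142*d
(-13764 - 43996)/(14516 + g(183, 50)) = (-13764 - 43996)/(14516 + (-39*183 + 142*50)) = -57760/(14516 + (-7137 + 7100)) = -57760/(14516 - 37) = -57760/14479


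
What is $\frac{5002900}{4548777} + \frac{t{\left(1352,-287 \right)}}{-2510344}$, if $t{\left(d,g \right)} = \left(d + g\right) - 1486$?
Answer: $\frac{12560915032717}{11418995049288} \approx 1.1$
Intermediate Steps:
$t{\left(d,g \right)} = -1486 + d + g$
$\frac{5002900}{4548777} + \frac{t{\left(1352,-287 \right)}}{-2510344} = \frac{5002900}{4548777} + \frac{-1486 + 1352 - 287}{-2510344} = 5002900 \cdot \frac{1}{4548777} - - \frac{421}{2510344} = \frac{5002900}{4548777} + \frac{421}{2510344} = \frac{12560915032717}{11418995049288}$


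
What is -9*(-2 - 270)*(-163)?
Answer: -399024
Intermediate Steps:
-9*(-2 - 270)*(-163) = -(-2448)*(-163) = -9*44336 = -399024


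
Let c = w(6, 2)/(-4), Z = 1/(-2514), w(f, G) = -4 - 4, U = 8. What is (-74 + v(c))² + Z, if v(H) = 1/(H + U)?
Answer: 686474047/125700 ≈ 5461.2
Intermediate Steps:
w(f, G) = -8
Z = -1/2514 ≈ -0.00039777
c = 2 (c = -8/(-4) = -8*(-¼) = 2)
v(H) = 1/(8 + H) (v(H) = 1/(H + 8) = 1/(8 + H))
(-74 + v(c))² + Z = (-74 + 1/(8 + 2))² - 1/2514 = (-74 + 1/10)² - 1/2514 = (-74 + ⅒)² - 1/2514 = (-739/10)² - 1/2514 = 546121/100 - 1/2514 = 686474047/125700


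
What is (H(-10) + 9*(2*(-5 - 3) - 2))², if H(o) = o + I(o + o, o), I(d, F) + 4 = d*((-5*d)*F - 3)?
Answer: 395373456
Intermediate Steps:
I(d, F) = -4 + d*(-3 - 5*F*d) (I(d, F) = -4 + d*((-5*d)*F - 3) = -4 + d*(-5*F*d - 3) = -4 + d*(-3 - 5*F*d))
H(o) = -4 - 20*o³ - 5*o (H(o) = o + (-4 - 3*(o + o) - 5*o*(o + o)²) = o + (-4 - 6*o - 5*o*(2*o)²) = o + (-4 - 6*o - 5*o*4*o²) = o + (-4 - 6*o - 20*o³) = o + (-4 - 20*o³ - 6*o) = -4 - 20*o³ - 5*o)
(H(-10) + 9*(2*(-5 - 3) - 2))² = ((-4 - 20*(-10)³ - 5*(-10)) + 9*(2*(-5 - 3) - 2))² = ((-4 - 20*(-1000) + 50) + 9*(2*(-8) - 2))² = ((-4 + 20000 + 50) + 9*(-16 - 2))² = (20046 + 9*(-18))² = (20046 - 162)² = 19884² = 395373456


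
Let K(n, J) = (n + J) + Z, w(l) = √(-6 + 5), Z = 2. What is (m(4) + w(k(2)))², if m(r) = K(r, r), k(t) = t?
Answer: (10 + I)² ≈ 99.0 + 20.0*I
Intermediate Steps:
w(l) = I (w(l) = √(-1) = I)
K(n, J) = 2 + J + n (K(n, J) = (n + J) + 2 = (J + n) + 2 = 2 + J + n)
m(r) = 2 + 2*r (m(r) = 2 + r + r = 2 + 2*r)
(m(4) + w(k(2)))² = ((2 + 2*4) + I)² = ((2 + 8) + I)² = (10 + I)²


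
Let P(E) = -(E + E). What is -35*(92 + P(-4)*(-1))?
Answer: -2940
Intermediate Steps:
P(E) = -2*E
-35*(92 + P(-4)*(-1)) = -35*(92 - 2*(-4)*(-1)) = -35*(92 + 8*(-1)) = -35*(92 - 8) = -35*84 = -2940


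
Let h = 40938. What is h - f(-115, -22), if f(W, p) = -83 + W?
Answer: 41136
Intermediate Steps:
h - f(-115, -22) = 40938 - (-83 - 115) = 40938 - 1*(-198) = 40938 + 198 = 41136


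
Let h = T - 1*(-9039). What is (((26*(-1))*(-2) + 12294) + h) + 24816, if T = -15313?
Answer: 30888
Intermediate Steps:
h = -6274 (h = -15313 - 1*(-9039) = -15313 + 9039 = -6274)
(((26*(-1))*(-2) + 12294) + h) + 24816 = (((26*(-1))*(-2) + 12294) - 6274) + 24816 = ((-26*(-2) + 12294) - 6274) + 24816 = ((52 + 12294) - 6274) + 24816 = (12346 - 6274) + 24816 = 6072 + 24816 = 30888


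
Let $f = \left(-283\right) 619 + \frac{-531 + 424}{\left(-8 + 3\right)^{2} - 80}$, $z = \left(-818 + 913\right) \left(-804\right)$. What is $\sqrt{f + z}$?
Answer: $\frac{2 i \sqrt{190238510}}{55} \approx 501.55 i$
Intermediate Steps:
$z = -76380$ ($z = 95 \left(-804\right) = -76380$)
$f = - \frac{9634628}{55}$ ($f = -175177 - \frac{107}{\left(-5\right)^{2} - 80} = -175177 - \frac{107}{25 - 80} = -175177 - \frac{107}{-55} = -175177 - - \frac{107}{55} = -175177 + \frac{107}{55} = - \frac{9634628}{55} \approx -1.7518 \cdot 10^{5}$)
$\sqrt{f + z} = \sqrt{- \frac{9634628}{55} - 76380} = \sqrt{- \frac{13835528}{55}} = \frac{2 i \sqrt{190238510}}{55}$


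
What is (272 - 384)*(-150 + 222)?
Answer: -8064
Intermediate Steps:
(272 - 384)*(-150 + 222) = -112*72 = -8064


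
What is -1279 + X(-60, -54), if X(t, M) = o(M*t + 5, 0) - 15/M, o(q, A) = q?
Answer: 35393/18 ≈ 1966.3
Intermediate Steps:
X(t, M) = 5 - 15/M + M*t (X(t, M) = (M*t + 5) - 15/M = (5 + M*t) - 15/M = 5 - 15/M + M*t)
-1279 + X(-60, -54) = -1279 + (5 - 15/(-54) - 54*(-60)) = -1279 + (5 - 15*(-1/54) + 3240) = -1279 + (5 + 5/18 + 3240) = -1279 + 58415/18 = 35393/18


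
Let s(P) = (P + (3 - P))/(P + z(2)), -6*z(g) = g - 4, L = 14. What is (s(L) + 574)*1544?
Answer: 38122904/43 ≈ 8.8658e+5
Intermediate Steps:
z(g) = ⅔ - g/6 (z(g) = -(g - 4)/6 = -(-4 + g)/6 = ⅔ - g/6)
s(P) = 3/(⅓ + P) (s(P) = (P + (3 - P))/(P + (⅔ - ⅙*2)) = 3/(P + (⅔ - ⅓)) = 3/(P + ⅓) = 3/(⅓ + P))
(s(L) + 574)*1544 = (9/(1 + 3*14) + 574)*1544 = (9/(1 + 42) + 574)*1544 = (9/43 + 574)*1544 = (24691/43)*1544 = 38122904/43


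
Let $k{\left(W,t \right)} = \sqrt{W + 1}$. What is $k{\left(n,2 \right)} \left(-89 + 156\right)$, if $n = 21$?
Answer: $67 \sqrt{22} \approx 314.26$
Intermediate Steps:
$k{\left(W,t \right)} = \sqrt{1 + W}$
$k{\left(n,2 \right)} \left(-89 + 156\right) = \sqrt{1 + 21} \left(-89 + 156\right) = \sqrt{22} \cdot 67 = 67 \sqrt{22}$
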